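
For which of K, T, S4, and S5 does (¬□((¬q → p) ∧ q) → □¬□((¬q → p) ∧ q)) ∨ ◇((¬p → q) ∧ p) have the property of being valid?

S5

S4-tableau for the negation ¬((¬□((¬q → p) ∧ q) → □¬□((¬q → p) ∧ q)) ∨ ◇((¬p → q) ∧ p)):
1. ¬((¬□((¬q → p) ∧ q) → □¬□((¬q → p) ∧ q)) ∨ ◇((¬p → q) ∧ p)), 0
2. ¬(¬□((¬q → p) ∧ q) → □¬□((¬q → p) ∧ q)), 0
3. ¬◇((¬p → q) ∧ p), 0
4. ¬□((¬q → p) ∧ q), 0
5. ¬□¬□((¬q → p) ∧ q), 0
6. ¬((¬p → q) ∧ p), 0
7. ¬p, 0
8. ¬((¬q → p) ∧ q), 1
9. ¬((¬p → q) ∧ p), 1
10. ¬q, 1
11. ¬p, 1
12. □((¬q → p) ∧ q), 2
13. ¬((¬p → q) ∧ p), 2
14. (¬q → p) ∧ q, 2
15. ¬q → p, 2
16. q, 2
17. ¬p, 2
Accessibility: 0R0, 0R1, 0R2, 1R1, 2R2
Complete open branch: countermodel on an S4-frame, so not valid in S4, nor in K, T (the same frame is also a K-frame and a T-frame).
S5-tableau for the negation ¬((¬□((¬q → p) ∧ q) → □¬□((¬q → p) ∧ q)) ∨ ◇((¬p → q) ∧ p)):
1. ¬((¬□((¬q → p) ∧ q) → □¬□((¬q → p) ∧ q)) ∨ ◇((¬p → q) ∧ p)), 0
2. ¬(¬□((¬q → p) ∧ q) → □¬□((¬q → p) ∧ q)), 0
3. ¬◇((¬p → q) ∧ p), 0
4. ¬□((¬q → p) ∧ q), 0
5. ¬□¬□((¬q → p) ∧ q), 0
6. ¬((¬p → q) ∧ p), 0
7. ¬p, 0
8. ¬((¬q → p) ∧ q), 1
9. ¬((¬p → q) ∧ p), 1
10. ¬(¬q → p), 1
11. ¬q, 1
12. ¬p, 1
13. ¬(¬p → q), 1
14. □((¬q → p) ∧ q), 2
15. ¬((¬p → q) ∧ p), 2
16. (¬q → p) ∧ q, 0
17. ¬q → p, 0
18. q, 0
19. (¬q → p) ∧ q, 1
20. ¬q → p, 1
21. q, 1
Accessibility: 0R0, 0R1, 0R2, 1R0, 1R1, 1R2, 2R0, 2R1, 2R2
Branch closes: q and ¬q both at 1.
Every branch closes (one shown): valid in S5.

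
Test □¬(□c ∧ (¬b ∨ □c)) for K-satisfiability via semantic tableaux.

1. □¬(□c ∧ (¬b ∨ □c)), w0

Yes, satisfiable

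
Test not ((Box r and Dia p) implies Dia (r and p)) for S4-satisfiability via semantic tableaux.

Unsatisfiable

1. not ((Box r and Dia p) implies Dia (r and p)), w0
2. Box r and Dia p, w0
3. not Dia (r and p), w0
4. Box r, w0
5. Dia p, w0
6. not (r and p), w0
7. r, w0
8. not p, w0
9. p, w1
10. not (r and p), w1
11. r, w1
12. not p, w1
Accessibility: w0Rw0, w0Rw1, w1Rw1
Branch closes: p and not p both at w1.
Every branch closes; the branch above is one of them.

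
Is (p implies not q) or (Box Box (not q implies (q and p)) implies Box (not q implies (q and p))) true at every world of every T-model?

Valid

Tableau for the negation not ((p implies not q) or (Box Box (not q implies (q and p)) implies Box (not q implies (q and p)))):
1. not ((p implies not q) or (Box Box (not q implies (q and p)) implies Box (not q implies (q and p)))), 0
2. not (p implies not q), 0
3. not (Box Box (not q implies (q and p)) implies Box (not q implies (q and p))), 0
4. p, 0
5. q, 0
6. Box Box (not q implies (q and p)), 0
7. not Box (not q implies (q and p)), 0
8. Box (not q implies (q and p)), 0
9. not q implies (q and p), 0
10. q and p, 0
11. not (not q implies (q and p)), 1
12. not q, 1
13. not (q and p), 1
14. Box (not q implies (q and p)), 1
15. not q implies (q and p), 1
16. not p, 1
17. q and p, 1
18. q, 1
19. p, 1
Accessibility: 0R0, 0R1, 1R1
Branch closes: q and not q both at 1.
All branches of the negation close; one closing branch shown above.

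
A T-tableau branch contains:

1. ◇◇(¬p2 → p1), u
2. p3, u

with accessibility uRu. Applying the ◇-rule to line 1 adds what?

a fresh world v with uRv, and ◇(¬p2 → p1) at v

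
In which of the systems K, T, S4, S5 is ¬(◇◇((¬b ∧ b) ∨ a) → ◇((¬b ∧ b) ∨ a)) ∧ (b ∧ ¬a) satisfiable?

S4-tableau for the formula:
1. ¬(◇◇((¬b ∧ b) ∨ a) → ◇((¬b ∧ b) ∨ a)) ∧ (b ∧ ¬a), u
2. ¬(◇◇((¬b ∧ b) ∨ a) → ◇((¬b ∧ b) ∨ a)), u
3. b ∧ ¬a, u
4. ◇◇((¬b ∧ b) ∨ a), u
5. ¬◇((¬b ∧ b) ∨ a), u
6. b, u
7. ¬a, u
8. ¬((¬b ∧ b) ∨ a), u
9. ¬(¬b ∧ b), u
10. ◇((¬b ∧ b) ∨ a), v
11. ¬((¬b ∧ b) ∨ a), v
12. ¬(¬b ∧ b), v
13. ¬a, v
14. ¬b, v
15. (¬b ∧ b) ∨ a, w
16. ¬((¬b ∧ b) ∨ a), w
17. ¬(¬b ∧ b), w
18. ¬a, w
19. ¬b ∧ b, w
20. ¬b, w
21. b, w
Accessibility: uRu, uRv, uRw, vRv, vRw, wRw
Branch closes: b and ¬b both at w.
Every branch closes (one shown): unsatisfiable in S4, hence also in S5 (every S5-frame is an S4-frame).
T-tableau for the formula:
1. ¬(◇◇((¬b ∧ b) ∨ a) → ◇((¬b ∧ b) ∨ a)) ∧ (b ∧ ¬a), u
2. ¬(◇◇((¬b ∧ b) ∨ a) → ◇((¬b ∧ b) ∨ a)), u
3. b ∧ ¬a, u
4. ◇◇((¬b ∧ b) ∨ a), u
5. ¬◇((¬b ∧ b) ∨ a), u
6. b, u
7. ¬a, u
8. ¬((¬b ∧ b) ∨ a), u
9. ¬(¬b ∧ b), u
10. ◇((¬b ∧ b) ∨ a), v
11. ¬((¬b ∧ b) ∨ a), v
12. ¬(¬b ∧ b), v
13. ¬a, v
14. ¬b, v
15. (¬b ∧ b) ∨ a, w
16. a, w
Accessibility: uRu, uRv, vRv, vRw, wRw
Complete open branch: satisfiable in T, hence also in K (this T-model is also a K-model).

K, T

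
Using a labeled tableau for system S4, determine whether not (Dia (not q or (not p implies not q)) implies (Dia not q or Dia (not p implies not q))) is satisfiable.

1. not (Dia (not q or (not p implies not q)) implies (Dia not q or Dia (not p implies not q))), u
2. Dia (not q or (not p implies not q)), u
3. not (Dia not q or Dia (not p implies not q)), u
4. not Dia not q, u
5. not Dia (not p implies not q), u
6. q, u
7. not (not p implies not q), u
8. not p, u
9. not q or (not p implies not q), v
10. q, v
11. not (not p implies not q), v
12. not p, v
13. not p implies not q, v
14. not q, v
Accessibility: uRu, uRv, vRv
Branch closes: q and not q both at v.
Every branch closes; the branch above is one of them.

Unsatisfiable (every branch closes)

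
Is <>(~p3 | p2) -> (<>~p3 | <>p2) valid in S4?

Tableau for the negation ~(<>(~p3 | p2) -> (<>~p3 | <>p2)):
1. ~(<>(~p3 | p2) -> (<>~p3 | <>p2)), 0
2. <>(~p3 | p2), 0
3. ~(<>~p3 | <>p2), 0
4. ~<>~p3, 0
5. ~<>p2, 0
6. p3, 0
7. ~p2, 0
8. ~p3 | p2, 1
9. p3, 1
10. ~p2, 1
11. p2, 1
Accessibility: 0R0, 0R1, 1R1
Branch closes: p2 and ~p2 both at 1.
Every branch of the negation's tableau closes; the branch above is one of them.

Yes, valid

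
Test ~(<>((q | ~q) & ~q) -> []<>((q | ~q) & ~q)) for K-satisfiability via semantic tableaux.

Yes, satisfiable

1. ~(<>((q | ~q) & ~q) -> []<>((q | ~q) & ~q)), u
2. <>((q | ~q) & ~q), u
3. ~[]<>((q | ~q) & ~q), u
4. (q | ~q) & ~q, v
5. q | ~q, v
6. ~q, v
7. ~<>((q | ~q) & ~q), w
Accessibility: uRv, uRw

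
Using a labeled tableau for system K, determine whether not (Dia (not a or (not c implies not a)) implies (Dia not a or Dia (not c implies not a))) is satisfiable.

1. not (Dia (not a or (not c implies not a)) implies (Dia not a or Dia (not c implies not a))), 0
2. Dia (not a or (not c implies not a)), 0
3. not (Dia not a or Dia (not c implies not a)), 0
4. not Dia not a, 0
5. not Dia (not c implies not a), 0
6. not a or (not c implies not a), 1
7. a, 1
8. not (not c implies not a), 1
9. not c, 1
10. not c implies not a, 1
11. not a, 1
Accessibility: 0R1
Branch closes: a and not a both at 1.
All branches of the tableau close; one closing branch shown above.

Unsatisfiable (every branch closes)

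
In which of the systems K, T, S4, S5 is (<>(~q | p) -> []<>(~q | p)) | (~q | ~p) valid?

S5

S4-tableau for the negation ~((<>(~q | p) -> []<>(~q | p)) | (~q | ~p)):
1. ~((<>(~q | p) -> []<>(~q | p)) | (~q | ~p)), w0
2. ~(<>(~q | p) -> []<>(~q | p)), w0
3. ~(~q | ~p), w0
4. <>(~q | p), w0
5. ~[]<>(~q | p), w0
6. q, w0
7. p, w0
8. ~q | p, w1
9. p, w1
10. ~<>(~q | p), w2
11. ~(~q | p), w2
12. q, w2
13. ~p, w2
Accessibility: w0Rw0, w0Rw1, w0Rw2, w1Rw1, w2Rw2
Complete open branch: countermodel on an S4-frame, so not valid in S4, nor in K, T (the same frame is also a K-frame and a T-frame).
S5-tableau for the negation ~((<>(~q | p) -> []<>(~q | p)) | (~q | ~p)):
1. ~((<>(~q | p) -> []<>(~q | p)) | (~q | ~p)), w0
2. ~(<>(~q | p) -> []<>(~q | p)), w0
3. ~(~q | ~p), w0
4. <>(~q | p), w0
5. ~[]<>(~q | p), w0
6. q, w0
7. p, w0
8. ~q | p, w1
9. p, w1
10. ~<>(~q | p), w2
11. ~(~q | p), w0
12. ~p, w0
Accessibility: w0Rw0, w0Rw1, w0Rw2, w1Rw0, w1Rw1, w1Rw2, w2Rw0, w2Rw1, w2Rw2
Branch closes: p and ~p both at w0.
Every branch closes (one shown): valid in S5.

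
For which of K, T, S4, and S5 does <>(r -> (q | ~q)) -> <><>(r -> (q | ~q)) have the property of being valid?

T, S4, S5

T-tableau for the negation ~(<>(r -> (q | ~q)) -> <><>(r -> (q | ~q))):
1. ~(<>(r -> (q | ~q)) -> <><>(r -> (q | ~q))), w0
2. <>(r -> (q | ~q)), w0
3. ~<><>(r -> (q | ~q)), w0
4. ~<>(r -> (q | ~q)), w0
5. ~(r -> (q | ~q)), w0
6. r, w0
7. ~(q | ~q), w0
8. ~q, w0
9. q, w0
Accessibility: w0Rw0
Branch closes: q and ~q both at w0.
Every branch closes (one shown): valid in T, hence also in S4, S5 (every theorem of T is a theorem of S4 and S5).
K-tableau for the negation ~(<>(r -> (q | ~q)) -> <><>(r -> (q | ~q))):
1. ~(<>(r -> (q | ~q)) -> <><>(r -> (q | ~q))), w0
2. <>(r -> (q | ~q)), w0
3. ~<><>(r -> (q | ~q)), w0
4. r -> (q | ~q), w1
5. ~<>(r -> (q | ~q)), w1
6. q | ~q, w1
7. ~q, w1
Accessibility: w0Rw1
Complete open branch: countermodel on a K-frame, so not valid in K.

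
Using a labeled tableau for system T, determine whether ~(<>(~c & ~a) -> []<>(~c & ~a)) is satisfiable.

1. ~(<>(~c & ~a) -> []<>(~c & ~a)), w0
2. <>(~c & ~a), w0
3. ~[]<>(~c & ~a), w0
4. ~c & ~a, w1
5. ~c, w1
6. ~a, w1
7. ~<>(~c & ~a), w2
8. ~(~c & ~a), w2
9. a, w2
Accessibility: w0Rw0, w0Rw1, w0Rw2, w1Rw1, w2Rw2

Satisfiable (open branch found)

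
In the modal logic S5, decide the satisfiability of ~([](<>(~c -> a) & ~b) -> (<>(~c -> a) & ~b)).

Unsatisfiable

1. ~([](<>(~c -> a) & ~b) -> (<>(~c -> a) & ~b)), w0
2. [](<>(~c -> a) & ~b), w0
3. ~(<>(~c -> a) & ~b), w0
4. <>(~c -> a) & ~b, w0
5. <>(~c -> a), w0
6. ~b, w0
7. ~<>(~c -> a), w0
8. ~(~c -> a), w0
9. ~c, w0
10. ~a, w0
11. ~c -> a, w1
12. <>(~c -> a) & ~b, w1
13. <>(~c -> a), w1
14. ~b, w1
15. ~(~c -> a), w1
16. ~c, w1
17. ~a, w1
18. a, w1
Accessibility: w0Rw0, w0Rw1, w1Rw0, w1Rw1
Branch closes: a and ~a both at w1.
All branches of the tableau close; one closing branch shown above.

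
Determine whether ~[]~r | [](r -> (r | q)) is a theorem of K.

Yes, valid

Tableau for the negation ~(~[]~r | [](r -> (r | q))):
1. ~(~[]~r | [](r -> (r | q))), w0
2. []~r, w0
3. ~[](r -> (r | q)), w0
4. ~(r -> (r | q)), w1
5. r, w1
6. ~(r | q), w1
7. ~r, w1
8. ~q, w1
Accessibility: w0Rw1
Branch closes: r and ~r both at w1.
All branches of the negation close; one closing branch shown above.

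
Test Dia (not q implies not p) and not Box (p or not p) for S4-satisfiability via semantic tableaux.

No, unsatisfiable

1. Dia (not q implies not p) and not Box (p or not p), 0
2. Dia (not q implies not p), 0   [and-rule on 1]
3. not Box (p or not p), 0   [and-rule on 1]
4. not q implies not p, 1   [Dia-rule on 2: fresh world 1, 0R1]
5. not p, 1   [implies-rule on 4 (branches; this branch)]
6. not (p or not p), 2   [neg-Box-rule on 3: fresh world 2, 0R2]
7. not p, 2   [neg-or-rule on 6]
8. p, 2   [neg-or-rule on 6]
Accessibility: 0R0, 0R1, 0R2, 1R1, 2R2
Branch closes: p and not p both at 2.
All branches of the tableau close; one closing branch shown above.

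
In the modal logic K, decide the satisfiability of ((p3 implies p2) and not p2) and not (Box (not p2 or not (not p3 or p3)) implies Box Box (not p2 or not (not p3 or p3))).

1. ((p3 implies p2) and not p2) and not (Box (not p2 or not (not p3 or p3)) implies Box Box (not p2 or not (not p3 or p3))), w0
2. (p3 implies p2) and not p2, w0
3. not (Box (not p2 or not (not p3 or p3)) implies Box Box (not p2 or not (not p3 or p3))), w0
4. p3 implies p2, w0
5. not p2, w0
6. Box (not p2 or not (not p3 or p3)), w0
7. not Box Box (not p2 or not (not p3 or p3)), w0
8. not p3, w0
9. not Box (not p2 or not (not p3 or p3)), w1
10. not p2 or not (not p3 or p3), w1
11. not p2, w1
12. not (not p2 or not (not p3 or p3)), w2
13. p2, w2
14. not p3 or p3, w2
15. p3, w2
Accessibility: w0Rw1, w1Rw2

Satisfiable (open branch found)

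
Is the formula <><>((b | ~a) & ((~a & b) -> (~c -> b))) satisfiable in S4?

Satisfiable (open branch found)

1. <><>((b | ~a) & ((~a & b) -> (~c -> b))), 0
2. <>((b | ~a) & ((~a & b) -> (~c -> b))), 1
3. (b | ~a) & ((~a & b) -> (~c -> b)), 2
4. b | ~a, 2
5. (~a & b) -> (~c -> b), 2
6. ~a, 2
7. ~c -> b, 2
8. b, 2
Accessibility: 0R0, 0R1, 0R2, 1R1, 1R2, 2R2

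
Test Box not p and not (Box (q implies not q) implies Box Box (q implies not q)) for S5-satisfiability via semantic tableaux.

No, unsatisfiable

1. Box not p and not (Box (q implies not q) implies Box Box (q implies not q)), u
2. Box not p, u
3. not (Box (q implies not q) implies Box Box (q implies not q)), u
4. Box (q implies not q), u
5. not Box Box (q implies not q), u
6. not p, u
7. q implies not q, u
8. not q, u
9. not Box (q implies not q), v
10. not p, v
11. q implies not q, v
12. not q, v
13. not (q implies not q), w
14. q, w
15. not p, w
16. q implies not q, w
17. not q, w
Accessibility: uRu, uRv, uRw, vRu, vRv, vRw, wRu, wRv, wRw
Branch closes: q and not q both at w.
Every branch closes; the branch above is one of them.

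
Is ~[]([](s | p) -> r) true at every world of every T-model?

Tableau for the negation []([](s | p) -> r):
1. []([](s | p) -> r), u
2. [](s | p) -> r, u
3. r, u
Accessibility: uRu
The negation has an open branch (countermodel exists).

Not valid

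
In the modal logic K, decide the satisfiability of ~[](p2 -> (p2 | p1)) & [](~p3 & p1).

Unsatisfiable

1. ~[](p2 -> (p2 | p1)) & [](~p3 & p1), 0
2. ~[](p2 -> (p2 | p1)), 0   [&-rule on 1]
3. [](~p3 & p1), 0   [&-rule on 1]
4. ~(p2 -> (p2 | p1)), 1   [~[]-rule on 2: fresh world 1, 0R1]
5. p2, 1   [~->-rule on 4]
6. ~(p2 | p1), 1   [~->-rule on 4]
7. ~p2, 1   [~|-rule on 6]
8. ~p1, 1   [~|-rule on 6]
Accessibility: 0R1
Branch closes: p2 and ~p2 both at 1.
All branches of the tableau close; one closing branch shown above.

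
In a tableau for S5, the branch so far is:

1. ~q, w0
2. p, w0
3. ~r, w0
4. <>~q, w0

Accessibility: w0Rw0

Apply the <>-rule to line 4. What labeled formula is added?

a fresh world w1 with w0Rw1, and ~q at w1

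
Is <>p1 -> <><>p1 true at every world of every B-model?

Tableau for the negation ~(<>p1 -> <><>p1):
1. ~(<>p1 -> <><>p1), w0
2. <>p1, w0
3. ~<><>p1, w0
4. ~<>p1, w0
5. ~p1, w0
6. p1, w1
7. ~<>p1, w1
8. ~p1, w1
Accessibility: w0Rw0, w0Rw1, w1Rw0, w1Rw1
Branch closes: p1 and ~p1 both at w1.
All branches of the negation close; one closing branch shown above.

Valid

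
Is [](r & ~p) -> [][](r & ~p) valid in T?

Not valid

Tableau for the negation ~([](r & ~p) -> [][](r & ~p)):
1. ~([](r & ~p) -> [][](r & ~p)), 0
2. [](r & ~p), 0
3. ~[][](r & ~p), 0
4. r & ~p, 0
5. r, 0
6. ~p, 0
7. ~[](r & ~p), 1
8. r & ~p, 1
9. r, 1
10. ~p, 1
11. ~(r & ~p), 2
12. p, 2
Accessibility: 0R0, 0R1, 1R1, 1R2, 2R2
The negation has an open branch (countermodel exists).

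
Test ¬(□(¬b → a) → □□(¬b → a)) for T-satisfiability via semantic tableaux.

1. ¬(□(¬b → a) → □□(¬b → a)), w0
2. □(¬b → a), w0   [¬→-rule on 1]
3. ¬□□(¬b → a), w0   [¬→-rule on 1]
4. ¬b → a, w0   [□-rule on 2 via w0Rw0]
5. a, w0   [→-rule on 4 (branches; this branch)]
6. ¬□(¬b → a), w1   [¬□-rule on 3: fresh world w1, w0Rw1]
7. ¬b → a, w1   [□-rule on 2 via w0Rw1]
8. a, w1   [→-rule on 7 (branches; this branch)]
9. ¬(¬b → a), w2   [¬□-rule on 6: fresh world w2, w1Rw2]
10. ¬b, w2   [¬→-rule on 9]
11. ¬a, w2   [¬→-rule on 9]
Accessibility: w0Rw0, w0Rw1, w1Rw1, w1Rw2, w2Rw2

Satisfiable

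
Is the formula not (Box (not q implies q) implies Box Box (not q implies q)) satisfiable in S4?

Unsatisfiable (every branch closes)

1. not (Box (not q implies q) implies Box Box (not q implies q)), w0
2. Box (not q implies q), w0
3. not Box Box (not q implies q), w0
4. not q implies q, w0
5. q, w0
6. not Box (not q implies q), w1
7. not q implies q, w1
8. q, w1
9. not (not q implies q), w2
10. not q, w2
11. not q implies q, w2
12. q, w2
Accessibility: w0Rw0, w0Rw1, w0Rw2, w1Rw1, w1Rw2, w2Rw2
Branch closes: q and not q both at w2.
(One branch shown.) All branches close.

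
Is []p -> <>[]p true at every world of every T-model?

Valid

Tableau for the negation ~([]p -> <>[]p):
1. ~([]p -> <>[]p), u
2. []p, u
3. ~<>[]p, u
4. p, u
5. ~[]p, u
6. ~p, v
7. p, v
Accessibility: uRu, uRv, vRv
Branch closes: p and ~p both at v.
All branches of the negation close; one closing branch shown above.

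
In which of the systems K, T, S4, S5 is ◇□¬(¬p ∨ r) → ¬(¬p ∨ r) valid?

S4-tableau for the negation ¬(◇□¬(¬p ∨ r) → ¬(¬p ∨ r)):
1. ¬(◇□¬(¬p ∨ r) → ¬(¬p ∨ r)), 0
2. ◇□¬(¬p ∨ r), 0   [¬→-rule on 1]
3. ¬p ∨ r, 0   [¬→-rule on 1]
4. r, 0   [∨-rule on 3 (branches; this branch)]
5. □¬(¬p ∨ r), 1   [◇-rule on 2: fresh world 1, 0R1]
6. ¬(¬p ∨ r), 1   [□-rule on 5 via 1R1]
7. p, 1   [¬∨-rule on 6]
8. ¬r, 1   [¬∨-rule on 6]
Accessibility: 0R0, 0R1, 1R1
Complete open branch: countermodel on an S4-frame, so not valid in S4, nor in K, T (the same frame is also a K-frame and a T-frame).
S5-tableau for the negation ¬(◇□¬(¬p ∨ r) → ¬(¬p ∨ r)):
1. ¬(◇□¬(¬p ∨ r) → ¬(¬p ∨ r)), 0
2. ◇□¬(¬p ∨ r), 0   [¬→-rule on 1]
3. ¬p ∨ r, 0   [¬→-rule on 1]
4. r, 0   [∨-rule on 3 (branches; this branch)]
5. □¬(¬p ∨ r), 1   [◇-rule on 2: fresh world 1, 0R1]
6. ¬(¬p ∨ r), 0   [□-rule on 5 via 1R0]
7. p, 0   [¬∨-rule on 6]
8. ¬r, 0   [¬∨-rule on 6]
Accessibility: 0R0, 0R1, 1R0, 1R1
Branch closes: r and ¬r both at 0.
Every branch closes (one shown): valid in S5.

S5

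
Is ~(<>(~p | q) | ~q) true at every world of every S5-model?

Tableau for the negation <>(~p | q) | ~q:
1. <>(~p | q) | ~q, u
2. ~q, u
Accessibility: uRu
The negation has an open branch (countermodel exists).

No, not valid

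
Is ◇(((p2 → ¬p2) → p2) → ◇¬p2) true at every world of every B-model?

Tableau for the negation ¬◇(((p2 → ¬p2) → p2) → ◇¬p2):
1. ¬◇(((p2 → ¬p2) → p2) → ◇¬p2), w0
2. ¬(((p2 → ¬p2) → p2) → ◇¬p2), w0   [¬◇-rule on 1 via w0Rw0]
3. (p2 → ¬p2) → p2, w0   [¬→-rule on 2]
4. ¬◇¬p2, w0   [¬→-rule on 2]
5. p2, w0   [¬◇-rule on 4 via w0Rw0]
Accessibility: w0Rw0
The negation has an open branch (countermodel exists).

Invalid (countermodel exists)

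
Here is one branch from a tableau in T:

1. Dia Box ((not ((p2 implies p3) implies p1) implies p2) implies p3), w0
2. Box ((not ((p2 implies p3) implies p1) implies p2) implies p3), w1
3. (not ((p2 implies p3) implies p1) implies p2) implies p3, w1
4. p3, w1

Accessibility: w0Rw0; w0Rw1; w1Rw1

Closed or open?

There is no literal clash: for every atom and world, at most one sign appears.

No, open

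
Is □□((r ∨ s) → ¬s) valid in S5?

Invalid (countermodel exists)

Tableau for the negation ¬□□((r ∨ s) → ¬s):
1. ¬□□((r ∨ s) → ¬s), 0
2. ¬□((r ∨ s) → ¬s), 1
3. ¬((r ∨ s) → ¬s), 2
4. r ∨ s, 2
5. s, 2
Accessibility: 0R0, 0R1, 0R2, 1R0, 1R1, 1R2, 2R0, 2R1, 2R2
The negation has an open branch (countermodel exists).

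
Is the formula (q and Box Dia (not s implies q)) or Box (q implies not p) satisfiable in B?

1. (q and Box Dia (not s implies q)) or Box (q implies not p), w0
2. Box (q implies not p), w0
3. q implies not p, w0
4. not p, w0
Accessibility: w0Rw0

Yes, satisfiable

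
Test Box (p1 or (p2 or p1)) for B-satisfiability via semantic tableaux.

Satisfiable (open branch found)

1. Box (p1 or (p2 or p1)), 0
2. p1 or (p2 or p1), 0   [Box-rule on 1 via 0R0]
3. p2 or p1, 0   [or-rule on 2 (branches; this branch)]
4. p1, 0   [or-rule on 3 (branches; this branch)]
Accessibility: 0R0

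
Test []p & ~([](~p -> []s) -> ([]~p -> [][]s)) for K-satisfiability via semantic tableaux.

No, unsatisfiable

1. []p & ~([](~p -> []s) -> ([]~p -> [][]s)), w0
2. []p, w0
3. ~([](~p -> []s) -> ([]~p -> [][]s)), w0
4. [](~p -> []s), w0
5. ~([]~p -> [][]s), w0
6. []~p, w0
7. ~[][]s, w0
8. ~[]s, w1
9. p, w1
10. ~p -> []s, w1
11. ~p, w1
Accessibility: w0Rw1
Branch closes: p and ~p both at w1.
Every branch closes; the branch above is one of them.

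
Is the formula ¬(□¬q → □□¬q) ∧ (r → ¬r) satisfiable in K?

1. ¬(□¬q → □□¬q) ∧ (r → ¬r), w0
2. ¬(□¬q → □□¬q), w0   [∧-rule on 1]
3. r → ¬r, w0   [∧-rule on 1]
4. □¬q, w0   [¬→-rule on 2]
5. ¬□□¬q, w0   [¬→-rule on 2]
6. ¬r, w0   [→-rule on 3 (branches; this branch)]
7. ¬□¬q, w1   [¬□-rule on 5: fresh world w1, w0Rw1]
8. ¬q, w1   [□-rule on 4 via w0Rw1]
9. q, w2   [¬□-rule on 7: fresh world w2, w1Rw2]
Accessibility: w0Rw1, w1Rw2

Satisfiable (open branch found)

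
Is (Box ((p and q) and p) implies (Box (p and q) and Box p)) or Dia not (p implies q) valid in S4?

Valid

Tableau for the negation not ((Box ((p and q) and p) implies (Box (p and q) and Box p)) or Dia not (p implies q)):
1. not ((Box ((p and q) and p) implies (Box (p and q) and Box p)) or Dia not (p implies q)), u
2. not (Box ((p and q) and p) implies (Box (p and q) and Box p)), u
3. not Dia not (p implies q), u
4. Box ((p and q) and p), u
5. not (Box (p and q) and Box p), u
6. p implies q, u
7. (p and q) and p, u
8. p and q, u
9. p, u
10. q, u
11. not Box (p and q), u
12. not (p and q), v
13. p implies q, v
14. (p and q) and p, v
15. p and q, v
16. p, v
17. q, v
18. not q, v
Accessibility: uRu, uRv, vRv
Branch closes: q and not q both at v.
Every branch of the negation's tableau closes; the branch above is one of them.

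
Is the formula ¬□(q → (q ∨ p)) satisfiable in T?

1. ¬□(q → (q ∨ p)), w0
2. ¬(q → (q ∨ p)), w1   [¬□-rule on 1: fresh world w1, w0Rw1]
3. q, w1   [¬→-rule on 2]
4. ¬(q ∨ p), w1   [¬→-rule on 2]
5. ¬q, w1   [¬∨-rule on 4]
6. ¬p, w1   [¬∨-rule on 4]
Accessibility: w0Rw0, w0Rw1, w1Rw1
Branch closes: q and ¬q both at w1.
All branches of the tableau close; one closing branch shown above.

No, unsatisfiable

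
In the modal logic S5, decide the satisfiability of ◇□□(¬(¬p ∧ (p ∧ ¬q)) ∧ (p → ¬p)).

Yes, satisfiable

1. ◇□□(¬(¬p ∧ (p ∧ ¬q)) ∧ (p → ¬p)), w0
2. □□(¬(¬p ∧ (p ∧ ¬q)) ∧ (p → ¬p)), w1
3. □(¬(¬p ∧ (p ∧ ¬q)) ∧ (p → ¬p)), w0
4. □(¬(¬p ∧ (p ∧ ¬q)) ∧ (p → ¬p)), w1
5. ¬(¬p ∧ (p ∧ ¬q)) ∧ (p → ¬p), w0
6. ¬(¬p ∧ (p ∧ ¬q)), w0
7. p → ¬p, w0
8. ¬(¬p ∧ (p ∧ ¬q)) ∧ (p → ¬p), w1
9. ¬(¬p ∧ (p ∧ ¬q)), w1
10. p → ¬p, w1
11. ¬(p ∧ ¬q), w0
12. ¬p, w0
13. ¬(p ∧ ¬q), w1
14. ¬p, w1
15. q, w0
16. q, w1
Accessibility: w0Rw0, w0Rw1, w1Rw0, w1Rw1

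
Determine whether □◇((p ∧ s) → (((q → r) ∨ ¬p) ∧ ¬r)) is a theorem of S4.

No, not valid

Tableau for the negation ¬□◇((p ∧ s) → (((q → r) ∨ ¬p) ∧ ¬r)):
1. ¬□◇((p ∧ s) → (((q → r) ∨ ¬p) ∧ ¬r)), w0
2. ¬◇((p ∧ s) → (((q → r) ∨ ¬p) ∧ ¬r)), w1
3. ¬((p ∧ s) → (((q → r) ∨ ¬p) ∧ ¬r)), w1
4. p ∧ s, w1
5. ¬(((q → r) ∨ ¬p) ∧ ¬r), w1
6. p, w1
7. s, w1
8. r, w1
Accessibility: w0Rw0, w0Rw1, w1Rw1
The negation has an open branch (countermodel exists).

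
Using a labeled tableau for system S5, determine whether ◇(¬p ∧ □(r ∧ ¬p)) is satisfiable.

Satisfiable (open branch found)

1. ◇(¬p ∧ □(r ∧ ¬p)), w0
2. ¬p ∧ □(r ∧ ¬p), w1   [◇-rule on 1: fresh world w1, w0Rw1]
3. ¬p, w1   [∧-rule on 2]
4. □(r ∧ ¬p), w1   [∧-rule on 2]
5. r ∧ ¬p, w0   [□-rule on 4 via w1Rw0]
6. r, w0   [∧-rule on 5]
7. ¬p, w0   [∧-rule on 5]
8. r ∧ ¬p, w1   [□-rule on 4 via w1Rw1]
9. r, w1   [∧-rule on 8]
Accessibility: w0Rw0, w0Rw1, w1Rw0, w1Rw1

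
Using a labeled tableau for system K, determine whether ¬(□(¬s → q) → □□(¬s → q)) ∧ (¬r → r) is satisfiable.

Satisfiable

1. ¬(□(¬s → q) → □□(¬s → q)) ∧ (¬r → r), w0
2. ¬(□(¬s → q) → □□(¬s → q)), w0
3. ¬r → r, w0
4. □(¬s → q), w0
5. ¬□□(¬s → q), w0
6. r, w0
7. ¬□(¬s → q), w1
8. ¬s → q, w1
9. q, w1
10. ¬(¬s → q), w2
11. ¬s, w2
12. ¬q, w2
Accessibility: w0Rw1, w1Rw2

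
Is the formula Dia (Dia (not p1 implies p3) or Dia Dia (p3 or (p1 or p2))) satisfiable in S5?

Satisfiable

1. Dia (Dia (not p1 implies p3) or Dia Dia (p3 or (p1 or p2))), 0
2. Dia (not p1 implies p3) or Dia Dia (p3 or (p1 or p2)), 1
3. Dia Dia (p3 or (p1 or p2)), 1
4. Dia (p3 or (p1 or p2)), 2
5. p3 or (p1 or p2), 3
6. p1 or p2, 3
7. p2, 3
Accessibility: 0R0, 0R1, 0R2, 0R3, 1R0, 1R1, 1R2, 1R3, 2R0, 2R1, 2R2, 2R3, 3R0, 3R1, 3R2, 3R3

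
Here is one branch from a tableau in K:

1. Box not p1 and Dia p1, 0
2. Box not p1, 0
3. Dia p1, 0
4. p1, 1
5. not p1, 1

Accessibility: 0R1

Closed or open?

Both p1 and not p1 appear at 1.

Yes, closed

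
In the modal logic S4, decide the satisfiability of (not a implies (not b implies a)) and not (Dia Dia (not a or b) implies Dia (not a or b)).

Unsatisfiable (every branch closes)

1. (not a implies (not b implies a)) and not (Dia Dia (not a or b) implies Dia (not a or b)), w0
2. not a implies (not b implies a), w0
3. not (Dia Dia (not a or b) implies Dia (not a or b)), w0
4. Dia Dia (not a or b), w0
5. not Dia (not a or b), w0
6. not (not a or b), w0
7. a, w0
8. not b, w0
9. not b implies a, w0
10. Dia (not a or b), w1
11. not (not a or b), w1
12. a, w1
13. not b, w1
14. not a or b, w2
15. not (not a or b), w2
16. a, w2
17. not b, w2
18. b, w2
Accessibility: w0Rw0, w0Rw1, w0Rw2, w1Rw1, w1Rw2, w2Rw2
Branch closes: b and not b both at w2.
All branches of the tableau close; one closing branch shown above.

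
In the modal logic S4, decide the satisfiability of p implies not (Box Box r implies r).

1. p implies not (Box Box r implies r), u
2. not p, u
Accessibility: uRu

Yes, satisfiable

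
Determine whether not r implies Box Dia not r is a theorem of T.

Invalid (countermodel exists)

Tableau for the negation not (not r implies Box Dia not r):
1. not (not r implies Box Dia not r), w0
2. not r, w0   [neg-implies-rule on 1]
3. not Box Dia not r, w0   [neg-implies-rule on 1]
4. not Dia not r, w1   [neg-Box-rule on 3: fresh world w1, w0Rw1]
5. r, w1   [neg-Dia-rule on 4 via w1Rw1]
Accessibility: w0Rw0, w0Rw1, w1Rw1
The negation has an open branch (countermodel exists).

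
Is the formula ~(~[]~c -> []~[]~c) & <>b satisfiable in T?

Satisfiable (open branch found)

1. ~(~[]~c -> []~[]~c) & <>b, 0
2. ~(~[]~c -> []~[]~c), 0
3. <>b, 0
4. ~[]~c, 0
5. ~[]~[]~c, 0
6. b, 1
7. c, 2
8. []~c, 3
9. ~c, 3
Accessibility: 0R0, 0R1, 0R2, 0R3, 1R1, 2R2, 3R3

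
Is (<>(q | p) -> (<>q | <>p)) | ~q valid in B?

Yes, valid

Tableau for the negation ~((<>(q | p) -> (<>q | <>p)) | ~q):
1. ~((<>(q | p) -> (<>q | <>p)) | ~q), w0
2. ~(<>(q | p) -> (<>q | <>p)), w0
3. q, w0
4. <>(q | p), w0
5. ~(<>q | <>p), w0
6. ~<>q, w0
7. ~<>p, w0
8. ~q, w0
Accessibility: w0Rw0
Branch closes: q and ~q both at w0.
Every branch of the negation's tableau closes; the branch above is one of them.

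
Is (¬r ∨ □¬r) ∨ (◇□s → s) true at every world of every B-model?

Yes, valid

Tableau for the negation ¬((¬r ∨ □¬r) ∨ (◇□s → s)):
1. ¬((¬r ∨ □¬r) ∨ (◇□s → s)), u
2. ¬(¬r ∨ □¬r), u   [¬∨-rule on 1]
3. ¬(◇□s → s), u   [¬∨-rule on 1]
4. r, u   [¬∨-rule on 2]
5. ¬□¬r, u   [¬∨-rule on 2]
6. ◇□s, u   [¬→-rule on 3]
7. ¬s, u   [¬→-rule on 3]
8. r, v   [¬□-rule on 5: fresh world v, uRv]
9. □s, w   [◇-rule on 6: fresh world w, uRw]
10. s, u   [□-rule on 9 via wRu]
Accessibility: uRu, uRv, uRw, vRu, vRv, wRu, wRw
Branch closes: s and ¬s both at u.
All branches of the negation close; one closing branch shown above.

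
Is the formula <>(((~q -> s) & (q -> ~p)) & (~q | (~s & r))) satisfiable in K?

Yes, satisfiable

1. <>(((~q -> s) & (q -> ~p)) & (~q | (~s & r))), w0
2. ((~q -> s) & (q -> ~p)) & (~q | (~s & r)), w1
3. (~q -> s) & (q -> ~p), w1
4. ~q | (~s & r), w1
5. ~q -> s, w1
6. q -> ~p, w1
7. ~s & r, w1
8. ~s, w1
9. r, w1
10. q, w1
11. ~p, w1
Accessibility: w0Rw1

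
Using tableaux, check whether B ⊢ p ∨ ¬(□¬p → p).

No, not valid

Tableau for the negation ¬(p ∨ ¬(□¬p → p)):
1. ¬(p ∨ ¬(□¬p → p)), 0
2. ¬p, 0
3. □¬p → p, 0
4. ¬□¬p, 0
5. p, 1
Accessibility: 0R0, 0R1, 1R0, 1R1
The negation has an open branch (countermodel exists).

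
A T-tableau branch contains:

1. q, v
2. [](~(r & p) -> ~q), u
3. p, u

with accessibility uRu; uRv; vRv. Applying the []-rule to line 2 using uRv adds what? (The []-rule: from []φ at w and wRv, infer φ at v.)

~(r & p) -> ~q, v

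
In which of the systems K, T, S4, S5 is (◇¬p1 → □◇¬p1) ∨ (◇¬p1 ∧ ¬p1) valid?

S5-tableau for the negation ¬((◇¬p1 → □◇¬p1) ∨ (◇¬p1 ∧ ¬p1)):
1. ¬((◇¬p1 → □◇¬p1) ∨ (◇¬p1 ∧ ¬p1)), u
2. ¬(◇¬p1 → □◇¬p1), u   [¬∨-rule on 1]
3. ¬(◇¬p1 ∧ ¬p1), u   [¬∨-rule on 1]
4. ◇¬p1, u   [¬→-rule on 2]
5. ¬□◇¬p1, u   [¬→-rule on 2]
6. p1, u   [¬∧-rule on 3 (branches; this branch)]
7. ¬p1, v   [◇-rule on 4: fresh world v, uRv]
8. ¬◇¬p1, w   [¬□-rule on 5: fresh world w, uRw]
9. p1, v   [¬◇-rule on 8 via wRv]
Accessibility: uRu, uRv, uRw, vRu, vRv, vRw, wRu, wRv, wRw
Branch closes: p1 and ¬p1 both at v.
Every branch closes (one shown): valid in S5.
S4-tableau for the negation ¬((◇¬p1 → □◇¬p1) ∨ (◇¬p1 ∧ ¬p1)):
1. ¬((◇¬p1 → □◇¬p1) ∨ (◇¬p1 ∧ ¬p1)), u
2. ¬(◇¬p1 → □◇¬p1), u   [¬∨-rule on 1]
3. ¬(◇¬p1 ∧ ¬p1), u   [¬∨-rule on 1]
4. ◇¬p1, u   [¬→-rule on 2]
5. ¬□◇¬p1, u   [¬→-rule on 2]
6. p1, u   [¬∧-rule on 3 (branches; this branch)]
7. ¬p1, v   [◇-rule on 4: fresh world v, uRv]
8. ¬◇¬p1, w   [¬□-rule on 5: fresh world w, uRw]
9. p1, w   [¬◇-rule on 8 via wRw]
Accessibility: uRu, uRv, uRw, vRv, wRw
Complete open branch: countermodel on an S4-frame, so not valid in S4, nor in K, T (the same frame is also a K-frame and a T-frame).

S5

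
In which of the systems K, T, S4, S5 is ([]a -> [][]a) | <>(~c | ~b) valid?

S4-tableau for the negation ~(([]a -> [][]a) | <>(~c | ~b)):
1. ~(([]a -> [][]a) | <>(~c | ~b)), 0
2. ~([]a -> [][]a), 0
3. ~<>(~c | ~b), 0
4. []a, 0
5. ~[][]a, 0
6. ~(~c | ~b), 0
7. c, 0
8. b, 0
9. a, 0
10. ~[]a, 1
11. ~(~c | ~b), 1
12. c, 1
13. b, 1
14. a, 1
15. ~a, 2
16. ~(~c | ~b), 2
17. c, 2
18. b, 2
19. a, 2
Accessibility: 0R0, 0R1, 0R2, 1R1, 1R2, 2R2
Branch closes: a and ~a both at 2.
Every branch closes (one shown): valid in S4, hence also in S5 (every theorem of S4 is a theorem of S5).
T-tableau for the negation ~(([]a -> [][]a) | <>(~c | ~b)):
1. ~(([]a -> [][]a) | <>(~c | ~b)), 0
2. ~([]a -> [][]a), 0
3. ~<>(~c | ~b), 0
4. []a, 0
5. ~[][]a, 0
6. ~(~c | ~b), 0
7. c, 0
8. b, 0
9. a, 0
10. ~[]a, 1
11. ~(~c | ~b), 1
12. c, 1
13. b, 1
14. a, 1
15. ~a, 2
Accessibility: 0R0, 0R1, 1R1, 1R2, 2R2
Complete open branch: countermodel on a T-frame, so not valid in T, nor in K (the same frame is also a K-frame).

S4, S5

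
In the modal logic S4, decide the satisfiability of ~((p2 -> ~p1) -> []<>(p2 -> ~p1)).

Yes, satisfiable

1. ~((p2 -> ~p1) -> []<>(p2 -> ~p1)), 0
2. p2 -> ~p1, 0
3. ~[]<>(p2 -> ~p1), 0
4. ~p1, 0
5. ~<>(p2 -> ~p1), 1
6. ~(p2 -> ~p1), 1
7. p2, 1
8. p1, 1
Accessibility: 0R0, 0R1, 1R1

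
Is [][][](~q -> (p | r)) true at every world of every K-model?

Invalid (countermodel exists)

Tableau for the negation ~[][][](~q -> (p | r)):
1. ~[][][](~q -> (p | r)), w0
2. ~[][](~q -> (p | r)), w1   [~[]-rule on 1: fresh world w1, w0Rw1]
3. ~[](~q -> (p | r)), w2   [~[]-rule on 2: fresh world w2, w1Rw2]
4. ~(~q -> (p | r)), w3   [~[]-rule on 3: fresh world w3, w2Rw3]
5. ~q, w3   [~->-rule on 4]
6. ~(p | r), w3   [~->-rule on 4]
7. ~p, w3   [~|-rule on 6]
8. ~r, w3   [~|-rule on 6]
Accessibility: w0Rw1, w1Rw2, w2Rw3
The negation has an open branch (countermodel exists).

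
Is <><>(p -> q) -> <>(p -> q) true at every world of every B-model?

Not valid

Tableau for the negation ~(<><>(p -> q) -> <>(p -> q)):
1. ~(<><>(p -> q) -> <>(p -> q)), u
2. <><>(p -> q), u   [~->-rule on 1]
3. ~<>(p -> q), u   [~->-rule on 1]
4. ~(p -> q), u   [~<>-rule on 3 via uRu]
5. p, u   [~->-rule on 4]
6. ~q, u   [~->-rule on 4]
7. <>(p -> q), v   [<>-rule on 2: fresh world v, uRv]
8. ~(p -> q), v   [~<>-rule on 3 via uRv]
9. p, v   [~->-rule on 8]
10. ~q, v   [~->-rule on 8]
11. p -> q, w   [<>-rule on 7: fresh world w, vRw]
12. q, w   [->-rule on 11 (branches; this branch)]
Accessibility: uRu, uRv, vRu, vRv, vRw, wRv, wRw
The negation has an open branch (countermodel exists).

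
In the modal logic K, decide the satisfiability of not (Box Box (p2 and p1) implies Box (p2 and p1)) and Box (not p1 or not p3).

Yes, satisfiable

1. not (Box Box (p2 and p1) implies Box (p2 and p1)) and Box (not p1 or not p3), w0
2. not (Box Box (p2 and p1) implies Box (p2 and p1)), w0
3. Box (not p1 or not p3), w0
4. Box Box (p2 and p1), w0
5. not Box (p2 and p1), w0
6. not (p2 and p1), w1
7. not p1 or not p3, w1
8. Box (p2 and p1), w1
9. not p1, w1
10. not p3, w1
Accessibility: w0Rw1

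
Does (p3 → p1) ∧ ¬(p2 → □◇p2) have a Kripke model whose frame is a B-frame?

No, unsatisfiable

1. (p3 → p1) ∧ ¬(p2 → □◇p2), u
2. p3 → p1, u   [∧-rule on 1]
3. ¬(p2 → □◇p2), u   [∧-rule on 1]
4. p2, u   [¬→-rule on 3]
5. ¬□◇p2, u   [¬→-rule on 3]
6. p1, u   [→-rule on 2 (branches; this branch)]
7. ¬◇p2, v   [¬□-rule on 5: fresh world v, uRv]
8. ¬p2, u   [¬◇-rule on 7 via vRu]
Accessibility: uRu, uRv, vRu, vRv
Branch closes: p2 and ¬p2 both at u.
(One branch shown.) All branches close.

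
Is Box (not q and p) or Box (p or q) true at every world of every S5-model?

Not valid

Tableau for the negation not (Box (not q and p) or Box (p or q)):
1. not (Box (not q and p) or Box (p or q)), u
2. not Box (not q and p), u
3. not Box (p or q), u
4. not (not q and p), v
5. not p, v
6. not (p or q), w
7. not p, w
8. not q, w
Accessibility: uRu, uRv, uRw, vRu, vRv, vRw, wRu, wRv, wRw
The negation has an open branch (countermodel exists).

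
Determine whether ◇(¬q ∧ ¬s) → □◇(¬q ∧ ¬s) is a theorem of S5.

Valid

Tableau for the negation ¬(◇(¬q ∧ ¬s) → □◇(¬q ∧ ¬s)):
1. ¬(◇(¬q ∧ ¬s) → □◇(¬q ∧ ¬s)), u
2. ◇(¬q ∧ ¬s), u   [¬→-rule on 1]
3. ¬□◇(¬q ∧ ¬s), u   [¬→-rule on 1]
4. ¬q ∧ ¬s, v   [◇-rule on 2: fresh world v, uRv]
5. ¬q, v   [∧-rule on 4]
6. ¬s, v   [∧-rule on 4]
7. ¬◇(¬q ∧ ¬s), w   [¬□-rule on 3: fresh world w, uRw]
8. ¬(¬q ∧ ¬s), u   [¬◇-rule on 7 via wRu]
9. ¬(¬q ∧ ¬s), v   [¬◇-rule on 7 via wRv]
10. ¬(¬q ∧ ¬s), w   [¬◇-rule on 7 via wRw]
11. s, u   [¬∧-rule on 8 (branches; this branch)]
12. s, v   [¬∧-rule on 9 (branches; this branch)]
Accessibility: uRu, uRv, uRw, vRu, vRv, vRw, wRu, wRv, wRw
Branch closes: s and ¬s both at v.
Every branch of the negation's tableau closes; the branch above is one of them.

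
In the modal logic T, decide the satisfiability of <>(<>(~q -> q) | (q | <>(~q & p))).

1. <>(<>(~q -> q) | (q | <>(~q & p))), 0
2. <>(~q -> q) | (q | <>(~q & p)), 1
3. q | <>(~q & p), 1
4. <>(~q & p), 1
5. ~q & p, 2
6. ~q, 2
7. p, 2
Accessibility: 0R0, 0R1, 1R1, 1R2, 2R2

Satisfiable (open branch found)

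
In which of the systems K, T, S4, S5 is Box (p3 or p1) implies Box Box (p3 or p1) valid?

S4, S5

S4-tableau for the negation not (Box (p3 or p1) implies Box Box (p3 or p1)):
1. not (Box (p3 or p1) implies Box Box (p3 or p1)), u
2. Box (p3 or p1), u
3. not Box Box (p3 or p1), u
4. p3 or p1, u
5. p1, u
6. not Box (p3 or p1), v
7. p3 or p1, v
8. p1, v
9. not (p3 or p1), w
10. not p3, w
11. not p1, w
12. p3 or p1, w
13. p1, w
Accessibility: uRu, uRv, uRw, vRv, vRw, wRw
Branch closes: p1 and not p1 both at w.
Every branch closes (one shown): valid in S4, hence also in S5 (every theorem of S4 is a theorem of S5).
T-tableau for the negation not (Box (p3 or p1) implies Box Box (p3 or p1)):
1. not (Box (p3 or p1) implies Box Box (p3 or p1)), u
2. Box (p3 or p1), u
3. not Box Box (p3 or p1), u
4. p3 or p1, u
5. p1, u
6. not Box (p3 or p1), v
7. p3 or p1, v
8. p1, v
9. not (p3 or p1), w
10. not p3, w
11. not p1, w
Accessibility: uRu, uRv, vRv, vRw, wRw
Complete open branch: countermodel on a T-frame, so not valid in T, nor in K (the same frame is also a K-frame).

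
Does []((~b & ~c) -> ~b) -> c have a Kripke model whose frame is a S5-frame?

Yes, satisfiable

1. []((~b & ~c) -> ~b) -> c, w0
2. c, w0   [->-rule on 1 (branches; this branch)]
Accessibility: w0Rw0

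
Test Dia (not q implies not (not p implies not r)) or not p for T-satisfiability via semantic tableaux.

Satisfiable (open branch found)

1. Dia (not q implies not (not p implies not r)) or not p, u
2. not p, u
Accessibility: uRu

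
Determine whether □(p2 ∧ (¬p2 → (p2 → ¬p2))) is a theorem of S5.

No, not valid

Tableau for the negation ¬□(p2 ∧ (¬p2 → (p2 → ¬p2))):
1. ¬□(p2 ∧ (¬p2 → (p2 → ¬p2))), 0
2. ¬(p2 ∧ (¬p2 → (p2 → ¬p2))), 1   [¬□-rule on 1: fresh world 1, 0R1]
3. ¬p2, 1   [¬∧-rule on 2 (branches; this branch)]
Accessibility: 0R0, 0R1, 1R0, 1R1
The negation has an open branch (countermodel exists).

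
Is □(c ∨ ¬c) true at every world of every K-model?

Tableau for the negation ¬□(c ∨ ¬c):
1. ¬□(c ∨ ¬c), 0
2. ¬(c ∨ ¬c), 1   [¬□-rule on 1: fresh world 1, 0R1]
3. ¬c, 1   [¬∨-rule on 2]
4. c, 1   [¬∨-rule on 2]
Accessibility: 0R1
Branch closes: c and ¬c both at 1.
All branches of the negation close; one closing branch shown above.

Valid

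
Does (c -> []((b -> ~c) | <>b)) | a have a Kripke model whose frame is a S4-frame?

1. (c -> []((b -> ~c) | <>b)) | a, u
2. a, u
Accessibility: uRu

Satisfiable (open branch found)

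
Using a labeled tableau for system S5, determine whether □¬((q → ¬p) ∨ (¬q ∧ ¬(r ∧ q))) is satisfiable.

1. □¬((q → ¬p) ∨ (¬q ∧ ¬(r ∧ q))), u
2. ¬((q → ¬p) ∨ (¬q ∧ ¬(r ∧ q))), u
3. ¬(q → ¬p), u
4. ¬(¬q ∧ ¬(r ∧ q)), u
5. q, u
6. p, u
7. r ∧ q, u
8. r, u
Accessibility: uRu

Satisfiable (open branch found)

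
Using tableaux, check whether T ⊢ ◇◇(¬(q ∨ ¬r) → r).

Valid

Tableau for the negation ¬◇◇(¬(q ∨ ¬r) → r):
1. ¬◇◇(¬(q ∨ ¬r) → r), w0
2. ¬◇(¬(q ∨ ¬r) → r), w0
3. ¬(¬(q ∨ ¬r) → r), w0
4. ¬(q ∨ ¬r), w0
5. ¬r, w0
6. ¬q, w0
7. r, w0
Accessibility: w0Rw0
Branch closes: r and ¬r both at w0.
Every branch of the negation's tableau closes; the branch above is one of them.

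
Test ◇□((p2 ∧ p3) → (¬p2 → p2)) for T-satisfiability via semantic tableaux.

Satisfiable (open branch found)

1. ◇□((p2 ∧ p3) → (¬p2 → p2)), w0
2. □((p2 ∧ p3) → (¬p2 → p2)), w1
3. (p2 ∧ p3) → (¬p2 → p2), w1
4. ¬p2 → p2, w1
5. p2, w1
Accessibility: w0Rw0, w0Rw1, w1Rw1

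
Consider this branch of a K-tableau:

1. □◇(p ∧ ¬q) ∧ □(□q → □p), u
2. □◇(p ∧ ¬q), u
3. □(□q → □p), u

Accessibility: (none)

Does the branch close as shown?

There is no literal clash: for every atom and world, at most one sign appears.

Open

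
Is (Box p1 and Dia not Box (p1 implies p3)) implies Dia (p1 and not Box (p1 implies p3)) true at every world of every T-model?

Valid

Tableau for the negation not ((Box p1 and Dia not Box (p1 implies p3)) implies Dia (p1 and not Box (p1 implies p3))):
1. not ((Box p1 and Dia not Box (p1 implies p3)) implies Dia (p1 and not Box (p1 implies p3))), u
2. Box p1 and Dia not Box (p1 implies p3), u
3. not Dia (p1 and not Box (p1 implies p3)), u
4. Box p1, u
5. Dia not Box (p1 implies p3), u
6. not (p1 and not Box (p1 implies p3)), u
7. p1, u
8. Box (p1 implies p3), u
9. p1 implies p3, u
10. p3, u
11. not Box (p1 implies p3), v
12. not (p1 and not Box (p1 implies p3)), v
13. p1, v
14. p1 implies p3, v
15. Box (p1 implies p3), v
16. p3, v
17. not (p1 implies p3), w
18. p1, w
19. not p3, w
20. p1 implies p3, w
21. p3, w
Accessibility: uRu, uRv, vRv, vRw, wRw
Branch closes: p3 and not p3 both at w.
Every branch of the negation's tableau closes; the branch above is one of them.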